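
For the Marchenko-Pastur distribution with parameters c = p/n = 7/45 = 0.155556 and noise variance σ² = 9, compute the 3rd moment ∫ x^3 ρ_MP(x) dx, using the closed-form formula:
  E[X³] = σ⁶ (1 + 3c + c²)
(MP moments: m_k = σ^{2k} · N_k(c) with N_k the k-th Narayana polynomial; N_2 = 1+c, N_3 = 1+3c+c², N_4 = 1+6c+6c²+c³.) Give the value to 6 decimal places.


E[X³] = σ⁶ (1 + 3c + c²) (third MP moment). With σ² = 9 (so σ⁶ = 729) and c = 7/45 = 0.155556: E[X³] = 729 · (1 + 3·0.155556 + (0.155556)²) = 729 · 1.490864.

So E[X^3] = 1086.840000.


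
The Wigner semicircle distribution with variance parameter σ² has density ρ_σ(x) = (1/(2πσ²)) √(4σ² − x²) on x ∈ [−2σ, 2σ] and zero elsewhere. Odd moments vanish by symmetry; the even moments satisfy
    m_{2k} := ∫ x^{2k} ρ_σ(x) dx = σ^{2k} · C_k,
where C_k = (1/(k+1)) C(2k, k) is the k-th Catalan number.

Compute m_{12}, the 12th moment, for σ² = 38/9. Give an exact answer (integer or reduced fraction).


By the scaled semicircle moment identity, m_{2k} = σ^{2k} · C_k with k = 6.
C_6 = (1/(k+1)) · C(2k, k) = (1/7) · C(12, 6) = (1/7) · 924 = 132.
σ^{2k} = (σ²)^k = (38/9)^6 = 3010936384/531441.

Therefore m_{12} = σ^{12} · C_6 = (3010936384/531441) · 132 = 132481200896/177147.


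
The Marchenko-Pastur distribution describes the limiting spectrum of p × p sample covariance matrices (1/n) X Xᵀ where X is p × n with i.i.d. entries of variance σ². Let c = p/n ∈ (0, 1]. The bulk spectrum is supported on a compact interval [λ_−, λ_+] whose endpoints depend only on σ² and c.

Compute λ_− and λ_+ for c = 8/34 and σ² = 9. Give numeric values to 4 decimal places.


c = 8/34 = 0.235294; √c = 0.485071.
λ_− = σ² (1 − √c)² = 9 · (1 − 0.485071)² = 9 · (0.514929)² = 2.386365.
λ_+ = σ² (1 + √c)² = 9 · (1 + 0.485071)² = 9 · (1.485071)² = 19.848930.

Rounded to 4 decimal places: λ_− ≈ 2.3864, λ_+ ≈ 19.8489.


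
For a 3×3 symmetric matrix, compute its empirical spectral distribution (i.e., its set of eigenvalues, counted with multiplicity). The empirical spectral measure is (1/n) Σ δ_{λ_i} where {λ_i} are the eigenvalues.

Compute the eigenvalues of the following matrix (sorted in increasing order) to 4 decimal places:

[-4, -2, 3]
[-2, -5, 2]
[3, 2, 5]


Since M is real symmetric, all three eigenvalues are real; they are the roots of det(λI − M) = λ³ − (tr M) λ² + s λ − det M, where s is the sum of the principal 2×2 minors.
tr M = -4 + (-5) + 5 = -4.
s = ((-4)·(-5) − (-2)²) + ((-4)·5 − 3²) + ((-5)·5 − 2²) = 16 + (-29) + (-29) = -42.
det M (expand along row 1) = (-4)·(-29) − (-2)·(-16) + 3·11 = 117.
Characteristic polynomial: λ³ + 4λ² − 42λ − 117 = 0.
Substitute λ = y + (tr M)/3 = y − 1.333333 to remove the quadratic term: y³ + p·y + q = 0 with p = s − (tr M)²/3 = -47.333333 and q = −2(tr M)³/27 + (tr M)·s/3 − det M = -56.259259.
Three real roots ⇒ use the trigonometric (Viète) form: r = 2√(−p/3) = 7.944250, φ = arccos(3q/(p·r)) = arccos(0.448844) = 1.105325 rad.
y_k = r·cos(φ/3 − 2πk/3) for k = 0, 1, 2 gives y = 7.411109, -1.227667, -6.183443.
λ_k = y_k − 1.333333 gives λ = 6.0778, -2.5610, -7.5168 (check: the sum is -4.0000 = tr M).

Eigenvalues sorted in increasing order: [-7.5168, -2.5610, 6.0778].


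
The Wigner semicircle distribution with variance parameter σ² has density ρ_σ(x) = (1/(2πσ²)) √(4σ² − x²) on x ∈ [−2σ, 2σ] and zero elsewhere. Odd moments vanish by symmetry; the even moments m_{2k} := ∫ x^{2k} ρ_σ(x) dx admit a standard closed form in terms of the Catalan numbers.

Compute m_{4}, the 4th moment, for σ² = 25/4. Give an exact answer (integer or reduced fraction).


By the scaled semicircle moment identity, m_{2k} = σ^{2k} · C_k with k = 2.
C_2 = (1/(k+1)) · C(2k, k) = (1/3) · C(4, 2) = (1/3) · 6 = 2.
σ^{2k} = (σ²)^k = (25/4)^2 = 625/16.

Therefore m_{4} = σ^{4} · C_2 = (625/16) · 2 = 625/8.


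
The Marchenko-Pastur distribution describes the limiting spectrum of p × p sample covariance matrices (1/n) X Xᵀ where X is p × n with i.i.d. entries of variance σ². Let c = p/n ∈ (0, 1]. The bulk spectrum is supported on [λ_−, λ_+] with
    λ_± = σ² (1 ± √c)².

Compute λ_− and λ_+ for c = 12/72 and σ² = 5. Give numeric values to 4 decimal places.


c = 12/72 = 0.166667; √c = 0.408248.
λ_− = σ² (1 − √c)² = 5 · (1 − 0.408248)² = 5 · (0.591752)² = 1.750850.
λ_+ = σ² (1 + √c)² = 5 · (1 + 0.408248)² = 5 · (1.408248)² = 9.915816.

Rounded to 4 decimal places: λ_− ≈ 1.7509, λ_+ ≈ 9.9158.


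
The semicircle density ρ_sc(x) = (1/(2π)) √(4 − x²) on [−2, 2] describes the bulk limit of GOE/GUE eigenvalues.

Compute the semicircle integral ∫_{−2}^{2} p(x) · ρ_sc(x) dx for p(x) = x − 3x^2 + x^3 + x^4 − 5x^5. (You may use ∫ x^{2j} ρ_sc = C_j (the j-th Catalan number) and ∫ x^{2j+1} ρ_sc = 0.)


Write p(x) = Σ a_i x^i, split into monomials and integrate each against ρ_sc separately.
Using ∫ x^{2j} ρ_sc = C_j = (1/(j+1)) C(2j, j) (Catalan numbers) and ∫ x^{2j+1} ρ_sc = 0 (odd monomials vanish by symmetry):
  i = 1 (odd): ∫ x^1 ρ_sc = 0 (vanishes)
  i = 2 (even): a_2 · C_{1} = -3 · 1 = -3
  i = 3 (odd): ∫ x^3 ρ_sc = 0 (vanishes)
  i = 4 (even): a_4 · C_{2} = 1 · 2 = 2
  i = 5 (odd): ∫ x^5 ρ_sc = 0 (vanishes)

Summing the contributions: ∫_{−2}^{2} p(x) ρ_sc(x) dx = (-3) + 2 = -1.


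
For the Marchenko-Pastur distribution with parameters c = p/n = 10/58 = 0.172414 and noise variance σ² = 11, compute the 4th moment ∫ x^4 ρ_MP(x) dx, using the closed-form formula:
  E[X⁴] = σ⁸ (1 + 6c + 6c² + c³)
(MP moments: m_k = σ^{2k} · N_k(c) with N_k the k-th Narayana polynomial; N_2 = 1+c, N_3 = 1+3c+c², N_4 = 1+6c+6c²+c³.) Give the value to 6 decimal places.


E[X⁴] = σ⁸ (1 + 6c + 6c² + c³) (fourth MP moment). With σ² = 11 (so σ⁸ = 14641) and c = 10/58 = 0.172414: E[X⁴] = 14641 · (1 + 6·0.172414 + 6·(0.172414)² + (0.172414)³) = 14641 · 2.217967.

So E[X^4] = 32473.256550.


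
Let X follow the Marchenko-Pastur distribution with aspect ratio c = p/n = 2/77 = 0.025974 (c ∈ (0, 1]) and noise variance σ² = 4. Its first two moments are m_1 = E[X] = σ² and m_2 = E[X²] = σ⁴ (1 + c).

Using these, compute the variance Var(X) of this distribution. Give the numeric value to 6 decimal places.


m_1 = E[X] = σ² = 4, so m_1² = 16.
m_2 = E[X²] = σ⁴ (1 + c) = 16 · (1 + 0.025974) = 16 · 1.025974 = 16.415584.
(Note m_2 − m_1² simplifies to c · σ⁴ = 0.025974 · 16.)

Var(X) = m_2 − m_1² = 16.415584 − 16 = 0.415584.


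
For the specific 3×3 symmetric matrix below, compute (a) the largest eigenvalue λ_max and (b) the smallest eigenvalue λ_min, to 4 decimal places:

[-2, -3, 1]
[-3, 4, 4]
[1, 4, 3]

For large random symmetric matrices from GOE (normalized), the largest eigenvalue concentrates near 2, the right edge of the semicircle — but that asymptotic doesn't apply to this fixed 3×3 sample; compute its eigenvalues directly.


Since M is real symmetric, all three eigenvalues are real; they are the roots of det(λI − M) = λ³ − (tr M) λ² + s λ − det M, where s is the sum of the principal 2×2 minors.
tr M = -2 + 4 + 3 = 5.
s = ((-2)·4 − (-3)²) + ((-2)·3 − 1²) + (4·3 − 4²) = -17 + (-7) + (-4) = -28.
det M (expand along row 1) = (-2)·(-4) − (-3)·(-13) + 1·(-16) = -47.
Characteristic polynomial: λ³ − 5λ² − 28λ + 47 = 0.
Substitute λ = y + (tr M)/3 = y + 1.666667 to remove the quadratic term: y³ + p·y + q = 0 with p = s − (tr M)²/3 = -36.333333 and q = −2(tr M)³/27 + (tr M)·s/3 − det M = -8.925926.
Three real roots ⇒ use the trigonometric (Viète) form: r = 2√(−p/3) = 6.960204, φ = arccos(3q/(p·r)) = arccos(0.105888) = 1.464709 rad.
y_k = r·cos(φ/3 − 2πk/3) for k = 0, 1, 2 gives y = 6.146984, -0.246078, -5.900906.
λ_k = y_k + 1.666667 gives λ = 7.8137, 1.4206, -4.2342 (check: the sum is 5.0000 = tr M).

Hence λ_max = 7.8137 and λ_min = -4.2342.


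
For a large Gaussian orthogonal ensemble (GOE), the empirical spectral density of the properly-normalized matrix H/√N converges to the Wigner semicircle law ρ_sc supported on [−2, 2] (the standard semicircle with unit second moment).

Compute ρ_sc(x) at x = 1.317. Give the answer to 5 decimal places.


ρ_sc(x) = (1/(2π)) √(4 − x²). With x = 1.317:
  4 − x² = 4 − (1.317)² = 4 − 1.734489 = 2.265511.
  √(4 − x²) = 1.505161.
  1/(2π) = 0.159155.
  ρ_sc(1.317) = 0.159155 · 1.505161 = 0.239554.

Rounded to 5 decimal places: ρ_sc(1.317) ≈ 0.23955.


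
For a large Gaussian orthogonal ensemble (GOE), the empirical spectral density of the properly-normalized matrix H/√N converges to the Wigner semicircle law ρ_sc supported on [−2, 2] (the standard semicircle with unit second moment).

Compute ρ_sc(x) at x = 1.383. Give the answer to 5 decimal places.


ρ_sc(x) = (1/(2π)) √(4 − x²). With x = 1.383:
  4 − x² = 4 − (1.383)² = 4 − 1.912689 = 2.087311.
  √(4 − x²) = 1.444753.
  1/(2π) = 0.159155.
  ρ_sc(1.383) = 0.159155 · 1.444753 = 0.229940.

Rounded to 5 decimal places: ρ_sc(1.383) ≈ 0.22994.


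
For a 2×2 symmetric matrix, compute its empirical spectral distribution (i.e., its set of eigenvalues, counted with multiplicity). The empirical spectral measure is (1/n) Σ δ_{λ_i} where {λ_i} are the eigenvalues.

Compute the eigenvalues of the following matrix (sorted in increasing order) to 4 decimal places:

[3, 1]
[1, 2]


Since M is real symmetric, both eigenvalues are real; they are the roots of det(λI − M) = λ² − (tr M) λ + det M.
tr M = 3 + 2 = 5.
det M = 3·2 − 1² = 6 − 1 = 5.
Characteristic polynomial: λ² − 5λ + 5 = 0.
Discriminant Δ = (tr M)² − 4·det M = 25 − 20 = 5; √Δ = 2.236068.
λ = (tr M ± √Δ)/2 = (5 ± 2.236068)/2, giving (tr M − √Δ)/2 = 1.3820 and (tr M + √Δ)/2 = 3.6180.

Eigenvalues sorted in increasing order: [1.3820, 3.6180].


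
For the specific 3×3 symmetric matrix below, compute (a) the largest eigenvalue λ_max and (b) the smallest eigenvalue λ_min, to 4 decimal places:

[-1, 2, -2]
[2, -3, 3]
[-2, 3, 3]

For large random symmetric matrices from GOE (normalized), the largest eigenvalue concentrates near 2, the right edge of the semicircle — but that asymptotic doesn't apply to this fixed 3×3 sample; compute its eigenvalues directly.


Since M is real symmetric, all three eigenvalues are real; they are the roots of det(λI − M) = λ³ − (tr M) λ² + s λ − det M, where s is the sum of the principal 2×2 minors.
tr M = -1 + (-3) + 3 = -1.
s = ((-1)·(-3) − 2²) + ((-1)·3 − (-2)²) + ((-3)·3 − 3²) = -1 + (-7) + (-18) = -26.
det M (expand along row 1) = (-1)·(-18) − 2·12 + (-2)·0 = -6.
Characteristic polynomial: λ³ + λ² − 26λ + 6 = 0.
Substitute λ = y + (tr M)/3 = y − 0.333333 to remove the quadratic term: y³ + p·y + q = 0 with p = s − (tr M)²/3 = -26.333333 and q = −2(tr M)³/27 + (tr M)·s/3 − det M = 14.740741.
Three real roots ⇒ use the trigonometric (Viète) form: r = 2√(−p/3) = 5.925463, φ = arccos(3q/(p·r)) = arccos(-0.283408) = 1.858143 rad.
y_k = r·cos(φ/3 − 2πk/3) for k = 0, 1, 2 gives y = 4.824737, 0.566686, -5.391423.
λ_k = y_k − 0.333333 gives λ = 4.4914, 0.2334, -5.7248 (check: the sum is -1.0000 = tr M).

Hence λ_max = 4.4914 and λ_min = -5.7248.


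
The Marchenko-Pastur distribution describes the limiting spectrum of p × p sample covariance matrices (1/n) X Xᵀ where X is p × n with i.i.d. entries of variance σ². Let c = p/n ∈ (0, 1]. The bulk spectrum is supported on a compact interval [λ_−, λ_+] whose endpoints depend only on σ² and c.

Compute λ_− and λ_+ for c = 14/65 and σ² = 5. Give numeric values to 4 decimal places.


c = 14/65 = 0.215385; √c = 0.464095.
λ_− = σ² (1 − √c)² = 5 · (1 − 0.464095)² = 5 · (0.535905)² = 1.435968.
λ_+ = σ² (1 + √c)² = 5 · (1 + 0.464095)² = 5 · (1.464095)² = 10.717878.

Rounded to 4 decimal places: λ_− ≈ 1.4360, λ_+ ≈ 10.7179.


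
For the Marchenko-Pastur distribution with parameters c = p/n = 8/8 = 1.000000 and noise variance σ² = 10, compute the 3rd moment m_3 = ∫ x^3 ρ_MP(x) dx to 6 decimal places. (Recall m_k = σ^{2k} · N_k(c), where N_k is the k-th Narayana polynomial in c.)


E[X³] = σ⁶ (1 + 3c + c²) (third MP moment). With σ² = 10 (so σ⁶ = 1000) and c = 8/8 = 1.000000: E[X³] = 1000 · (1 + 3·1.000000 + (1.000000)²) = 1000 · 5.000000.

So E[X^3] = 5000.000000.


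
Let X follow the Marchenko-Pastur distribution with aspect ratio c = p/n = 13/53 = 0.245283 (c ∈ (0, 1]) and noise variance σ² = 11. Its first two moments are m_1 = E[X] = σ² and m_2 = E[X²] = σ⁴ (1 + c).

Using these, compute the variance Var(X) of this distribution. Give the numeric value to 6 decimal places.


m_1 = E[X] = σ² = 11, so m_1² = 121.
m_2 = E[X²] = σ⁴ (1 + c) = 121 · (1 + 0.245283) = 121 · 1.245283 = 150.679245.
(Note m_2 − m_1² simplifies to c · σ⁴ = 0.245283 · 121.)

Var(X) = m_2 − m_1² = 150.679245 − 121 = 29.679245.


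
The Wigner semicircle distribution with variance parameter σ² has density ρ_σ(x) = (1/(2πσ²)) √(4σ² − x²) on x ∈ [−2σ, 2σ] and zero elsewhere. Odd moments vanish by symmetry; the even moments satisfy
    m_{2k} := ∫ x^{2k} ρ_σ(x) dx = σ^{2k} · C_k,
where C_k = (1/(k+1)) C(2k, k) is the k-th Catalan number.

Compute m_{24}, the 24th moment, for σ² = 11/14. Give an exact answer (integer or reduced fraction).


By the scaled semicircle moment identity, m_{2k} = σ^{2k} · C_k with k = 12.
C_12 = (1/(k+1)) · C(2k, k) = (1/13) · C(24, 12) = (1/13) · 2704156 = 208012.
σ^{2k} = (σ²)^k = (11/14)^12 = 3138428376721/56693912375296.

Therefore m_{24} = σ^{24} · C_12 = (3138428376721/56693912375296) · 208012 = 23315384410660309/2024782584832.


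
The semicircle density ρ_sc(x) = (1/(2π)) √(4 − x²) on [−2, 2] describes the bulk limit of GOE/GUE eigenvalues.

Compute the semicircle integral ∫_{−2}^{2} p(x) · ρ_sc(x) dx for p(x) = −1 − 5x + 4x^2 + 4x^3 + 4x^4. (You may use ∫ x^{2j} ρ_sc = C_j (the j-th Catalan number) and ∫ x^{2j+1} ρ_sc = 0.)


Write p(x) = Σ a_i x^i, split into monomials and integrate each against ρ_sc separately.
Using ∫ x^{2j} ρ_sc = C_j = (1/(j+1)) C(2j, j) (Catalan numbers) and ∫ x^{2j+1} ρ_sc = 0 (odd monomials vanish by symmetry):
  i = 0 (even): a_0 · C_{0} = -1 · 1 = -1
  i = 1 (odd): ∫ x^1 ρ_sc = 0 (vanishes)
  i = 2 (even): a_2 · C_{1} = 4 · 1 = 4
  i = 3 (odd): ∫ x^3 ρ_sc = 0 (vanishes)
  i = 4 (even): a_4 · C_{2} = 4 · 2 = 8

Summing the contributions: ∫_{−2}^{2} p(x) ρ_sc(x) dx = (-1) + 4 + 8 = 11.


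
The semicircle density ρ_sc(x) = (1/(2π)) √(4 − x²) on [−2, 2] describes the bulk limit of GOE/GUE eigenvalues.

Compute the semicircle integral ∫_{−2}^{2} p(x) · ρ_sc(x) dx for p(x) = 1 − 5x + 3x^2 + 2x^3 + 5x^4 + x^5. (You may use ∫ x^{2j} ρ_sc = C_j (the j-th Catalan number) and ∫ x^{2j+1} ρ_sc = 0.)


Write p(x) = Σ a_i x^i, split into monomials and integrate each against ρ_sc separately.
Using ∫ x^{2j} ρ_sc = C_j = (1/(j+1)) C(2j, j) (Catalan numbers) and ∫ x^{2j+1} ρ_sc = 0 (odd monomials vanish by symmetry):
  i = 0 (even): a_0 · C_{0} = 1 · 1 = 1
  i = 1 (odd): ∫ x^1 ρ_sc = 0 (vanishes)
  i = 2 (even): a_2 · C_{1} = 3 · 1 = 3
  i = 3 (odd): ∫ x^3 ρ_sc = 0 (vanishes)
  i = 4 (even): a_4 · C_{2} = 5 · 2 = 10
  i = 5 (odd): ∫ x^5 ρ_sc = 0 (vanishes)

Summing the contributions: ∫_{−2}^{2} p(x) ρ_sc(x) dx = 1 + 3 + 10 = 14.


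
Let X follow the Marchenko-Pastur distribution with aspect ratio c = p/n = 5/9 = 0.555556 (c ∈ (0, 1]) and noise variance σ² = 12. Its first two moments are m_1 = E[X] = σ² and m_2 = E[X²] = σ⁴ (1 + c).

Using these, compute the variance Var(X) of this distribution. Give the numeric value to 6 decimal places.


m_1 = E[X] = σ² = 12, so m_1² = 144.
m_2 = E[X²] = σ⁴ (1 + c) = 144 · (1 + 0.555556) = 144 · 1.555556 = 224.000000.
(Note m_2 − m_1² simplifies to c · σ⁴ = 0.555556 · 144.)

Var(X) = m_2 − m_1² = 224.000000 − 144 = 80.000000.


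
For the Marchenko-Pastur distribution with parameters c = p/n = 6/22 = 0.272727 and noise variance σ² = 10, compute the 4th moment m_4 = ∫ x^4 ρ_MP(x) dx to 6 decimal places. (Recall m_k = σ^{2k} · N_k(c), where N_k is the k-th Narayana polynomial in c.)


E[X⁴] = σ⁸ (1 + 6c + 6c² + c³) (fourth MP moment). With σ² = 10 (so σ⁸ = 10000) and c = 6/22 = 0.272727: E[X⁴] = 10000 · (1 + 6·0.272727 + 6·(0.272727)² + (0.272727)³) = 10000 · 3.102930.

So E[X^4] = 31029.301277.


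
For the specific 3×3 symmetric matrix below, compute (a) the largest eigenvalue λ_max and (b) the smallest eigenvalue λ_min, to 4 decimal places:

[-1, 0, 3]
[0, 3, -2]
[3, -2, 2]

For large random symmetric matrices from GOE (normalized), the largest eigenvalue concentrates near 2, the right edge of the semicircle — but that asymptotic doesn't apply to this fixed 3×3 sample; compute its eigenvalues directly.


Since M is real symmetric, all three eigenvalues are real; they are the roots of det(λI − M) = λ³ − (tr M) λ² + s λ − det M, where s is the sum of the principal 2×2 minors.
tr M = -1 + 3 + 2 = 4.
s = ((-1)·3 − 0²) + ((-1)·2 − 3²) + (3·2 − (-2)²) = -3 + (-11) + 2 = -12.
det M (expand along row 1) = (-1)·2 − 0·6 + 3·(-9) = -29.
Characteristic polynomial: λ³ − 4λ² − 12λ + 29 = 0.
Substitute λ = y + (tr M)/3 = y + 1.333333 to remove the quadratic term: y³ + p·y + q = 0 with p = s − (tr M)²/3 = -17.333333 and q = −2(tr M)³/27 + (tr M)·s/3 − det M = 8.259259.
Three real roots ⇒ use the trigonometric (Viète) form: r = 2√(−p/3) = 4.807402, φ = arccos(3q/(p·r)) = arccos(-0.297351) = 1.872714 rad.
y_k = r·cos(φ/3 − 2πk/3) for k = 0, 1, 2 gives y = 3.900768, 0.482996, -4.383764.
λ_k = y_k + 1.333333 gives λ = 5.2341, 1.8163, -3.0504 (check: the sum is 4.0000 = tr M).

Hence λ_max = 5.2341 and λ_min = -3.0504.


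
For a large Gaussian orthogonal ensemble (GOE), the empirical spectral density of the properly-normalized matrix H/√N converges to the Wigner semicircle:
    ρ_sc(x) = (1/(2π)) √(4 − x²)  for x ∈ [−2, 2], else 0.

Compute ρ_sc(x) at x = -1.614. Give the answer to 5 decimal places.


ρ_sc(x) = (1/(2π)) √(4 − x²). With x = -1.614:
  4 − x² = 4 − (-1.614)² = 4 − 2.604996 = 1.395004.
  √(4 − x²) = 1.181103.
  1/(2π) = 0.159155.
  ρ_sc(-1.614) = 0.159155 · 1.181103 = 0.187978.

Rounded to 5 decimal places: ρ_sc(-1.614) ≈ 0.18798.


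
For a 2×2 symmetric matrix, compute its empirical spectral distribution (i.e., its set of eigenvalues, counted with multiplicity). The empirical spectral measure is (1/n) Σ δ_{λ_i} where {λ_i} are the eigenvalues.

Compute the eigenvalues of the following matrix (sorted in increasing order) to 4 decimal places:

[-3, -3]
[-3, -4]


Since M is real symmetric, both eigenvalues are real; they are the roots of det(λI − M) = λ² − (tr M) λ + det M.
tr M = -3 + (-4) = -7.
det M = (-3)·(-4) − (-3)² = 12 − 9 = 3.
Characteristic polynomial: λ² + 7λ + 3 = 0.
Discriminant Δ = (tr M)² − 4·det M = 49 − 12 = 37; √Δ = 6.082763.
λ = (tr M ± √Δ)/2 = (-7 ± 6.082763)/2, giving (tr M − √Δ)/2 = -6.5414 and (tr M + √Δ)/2 = -0.4586.

Eigenvalues sorted in increasing order: [-6.5414, -0.4586].


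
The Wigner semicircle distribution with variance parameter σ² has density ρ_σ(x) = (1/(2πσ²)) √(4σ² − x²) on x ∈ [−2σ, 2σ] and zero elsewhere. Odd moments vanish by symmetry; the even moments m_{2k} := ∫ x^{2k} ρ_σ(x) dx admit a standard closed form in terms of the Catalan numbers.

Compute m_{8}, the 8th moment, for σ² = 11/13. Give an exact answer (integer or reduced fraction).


By the scaled semicircle moment identity, m_{2k} = σ^{2k} · C_k with k = 4.
C_4 = (1/(k+1)) · C(2k, k) = (1/5) · C(8, 4) = (1/5) · 70 = 14.
σ^{2k} = (σ²)^k = (11/13)^4 = 14641/28561.

Therefore m_{8} = σ^{8} · C_4 = (14641/28561) · 14 = 204974/28561.


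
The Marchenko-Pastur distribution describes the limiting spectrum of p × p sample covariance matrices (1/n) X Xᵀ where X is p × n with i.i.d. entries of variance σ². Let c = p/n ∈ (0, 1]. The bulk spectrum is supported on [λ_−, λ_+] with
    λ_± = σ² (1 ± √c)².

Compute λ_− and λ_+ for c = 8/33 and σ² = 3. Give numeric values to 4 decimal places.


c = 8/33 = 0.242424; √c = 0.492366.
λ_− = σ² (1 − √c)² = 3 · (1 − 0.492366)² = 3 · (0.507634)² = 0.773077.
λ_+ = σ² (1 + √c)² = 3 · (1 + 0.492366)² = 3 · (1.492366)² = 6.681469.

Rounded to 4 decimal places: λ_− ≈ 0.7731, λ_+ ≈ 6.6815.


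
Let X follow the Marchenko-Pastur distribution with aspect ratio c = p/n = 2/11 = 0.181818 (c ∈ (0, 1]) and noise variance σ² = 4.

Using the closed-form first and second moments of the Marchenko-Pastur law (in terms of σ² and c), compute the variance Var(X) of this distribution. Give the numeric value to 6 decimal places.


Recall the MP moments m_1 = E[X] = σ² and m_2 = E[X²] = σ⁴ (1 + c).
m_1 = E[X] = σ² = 4, so m_1² = 16.
m_2 = E[X²] = σ⁴ (1 + c) = 16 · (1 + 0.181818) = 16 · 1.181818 = 18.909091.
(Note m_2 − m_1² simplifies to c · σ⁴ = 0.181818 · 16.)

Var(X) = m_2 − m_1² = 18.909091 − 16 = 2.909091.


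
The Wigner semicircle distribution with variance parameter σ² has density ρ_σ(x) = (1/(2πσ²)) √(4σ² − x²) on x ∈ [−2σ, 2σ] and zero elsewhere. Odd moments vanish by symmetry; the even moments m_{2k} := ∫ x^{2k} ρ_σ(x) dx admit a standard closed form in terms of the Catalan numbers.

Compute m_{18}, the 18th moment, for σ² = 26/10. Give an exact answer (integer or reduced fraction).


By the scaled semicircle moment identity, m_{2k} = σ^{2k} · C_k with k = 9.
C_9 = (1/(k+1)) · C(2k, k) = (1/10) · C(18, 9) = (1/10) · 48620 = 4862.
σ^{2k} = (σ²)^k = (26/10)^9 = 10604499373/1953125.

Therefore m_{18} = σ^{18} · C_9 = (10604499373/1953125) · 4862 = 51559075951526/1953125.


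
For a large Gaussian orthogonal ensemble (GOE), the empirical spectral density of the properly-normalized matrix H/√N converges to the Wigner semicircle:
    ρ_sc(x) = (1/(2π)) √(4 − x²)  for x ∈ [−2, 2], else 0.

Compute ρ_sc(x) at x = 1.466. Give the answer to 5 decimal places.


ρ_sc(x) = (1/(2π)) √(4 − x²). With x = 1.466:
  4 − x² = 4 − (1.466)² = 4 − 2.149156 = 1.850844.
  √(4 − x²) = 1.360457.
  1/(2π) = 0.159155.
  ρ_sc(1.466) = 0.159155 · 1.360457 = 0.216524.

Rounded to 5 decimal places: ρ_sc(1.466) ≈ 0.21652.


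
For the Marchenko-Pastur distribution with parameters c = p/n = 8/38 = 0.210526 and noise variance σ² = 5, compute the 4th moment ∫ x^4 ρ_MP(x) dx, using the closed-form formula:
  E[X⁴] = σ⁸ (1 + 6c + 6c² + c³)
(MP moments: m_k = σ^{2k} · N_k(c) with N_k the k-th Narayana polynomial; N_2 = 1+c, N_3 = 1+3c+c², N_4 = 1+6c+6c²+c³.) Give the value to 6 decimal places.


E[X⁴] = σ⁸ (1 + 6c + 6c² + c³) (fourth MP moment). With σ² = 5 (so σ⁸ = 625) and c = 8/38 = 0.210526: E[X⁴] = 625 · (1 + 6·0.210526 + 6·(0.210526)² + (0.210526)³) = 625 · 2.538417.

So E[X^4] = 1586.510424.


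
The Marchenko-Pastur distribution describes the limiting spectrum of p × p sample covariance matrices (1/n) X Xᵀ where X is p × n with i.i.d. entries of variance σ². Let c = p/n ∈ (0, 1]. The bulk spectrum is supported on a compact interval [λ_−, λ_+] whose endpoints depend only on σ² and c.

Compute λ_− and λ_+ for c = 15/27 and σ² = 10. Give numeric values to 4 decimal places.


c = 15/27 = 0.555556; √c = 0.745356.
λ_− = σ² (1 − √c)² = 10 · (1 − 0.745356)² = 10 · (0.254644)² = 0.648436.
λ_+ = σ² (1 + √c)² = 10 · (1 + 0.745356)² = 10 · (1.745356)² = 30.462675.

Rounded to 4 decimal places: λ_− ≈ 0.6484, λ_+ ≈ 30.4627.


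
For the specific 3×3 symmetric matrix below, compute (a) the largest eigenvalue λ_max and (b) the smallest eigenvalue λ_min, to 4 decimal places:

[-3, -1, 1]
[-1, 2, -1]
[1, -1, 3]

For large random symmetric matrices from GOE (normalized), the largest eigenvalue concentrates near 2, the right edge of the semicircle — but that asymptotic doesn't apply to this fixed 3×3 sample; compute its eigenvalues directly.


Since M is real symmetric, all three eigenvalues are real; they are the roots of det(λI − M) = λ³ − (tr M) λ² + s λ − det M, where s is the sum of the principal 2×2 minors.
tr M = -3 + 2 + 3 = 2.
s = ((-3)·2 − (-1)²) + ((-3)·3 − 1²) + (2·3 − (-1)²) = -7 + (-10) + 5 = -12.
det M (expand along row 1) = (-3)·5 − (-1)·(-2) + 1·(-1) = -18.
Characteristic polynomial: λ³ − 2λ² − 12λ + 18 = 0.
Substitute λ = y + (tr M)/3 = y + 0.666667 to remove the quadratic term: y³ + p·y + q = 0 with p = s − (tr M)²/3 = -13.333333 and q = −2(tr M)³/27 + (tr M)·s/3 − det M = 9.407407.
Three real roots ⇒ use the trigonometric (Viète) form: r = 2√(−p/3) = 4.216370, φ = arccos(3q/(p·r)) = arccos(-0.502012) = 2.096719 rad.
y_k = r·cos(φ/3 − 2πk/3) for k = 0, 1, 2 gives y = 3.227826, 0.735382, -3.963208.
λ_k = y_k + 0.666667 gives λ = 3.8945, 1.4020, -3.2965 (check: the sum is 2.0000 = tr M).

Hence λ_max = 3.8945 and λ_min = -3.2965.


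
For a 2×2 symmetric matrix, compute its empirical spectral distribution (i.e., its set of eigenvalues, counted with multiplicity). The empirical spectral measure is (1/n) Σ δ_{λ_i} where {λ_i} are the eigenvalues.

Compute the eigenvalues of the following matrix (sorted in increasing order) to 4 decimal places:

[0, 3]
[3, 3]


Since M is real symmetric, both eigenvalues are real; they are the roots of det(λI − M) = λ² − (tr M) λ + det M.
tr M = 0 + 3 = 3.
det M = 0·3 − 3² = 0 − 9 = -9.
Characteristic polynomial: λ² − 3λ − 9 = 0.
Discriminant Δ = (tr M)² − 4·det M = 9 − (-36) = 45; √Δ = 6.708204.
λ = (tr M ± √Δ)/2 = (3 ± 6.708204)/2, giving (tr M − √Δ)/2 = -1.8541 and (tr M + √Δ)/2 = 4.8541.

Eigenvalues sorted in increasing order: [-1.8541, 4.8541].


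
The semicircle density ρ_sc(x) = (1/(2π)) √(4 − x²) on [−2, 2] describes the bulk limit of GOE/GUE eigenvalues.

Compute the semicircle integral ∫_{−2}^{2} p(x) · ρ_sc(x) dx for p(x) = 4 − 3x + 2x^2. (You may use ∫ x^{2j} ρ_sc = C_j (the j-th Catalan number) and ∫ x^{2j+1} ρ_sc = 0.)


Write p(x) = Σ a_i x^i, split into monomials and integrate each against ρ_sc separately.
Using ∫ x^{2j} ρ_sc = C_j = (1/(j+1)) C(2j, j) (Catalan numbers) and ∫ x^{2j+1} ρ_sc = 0 (odd monomials vanish by symmetry):
  i = 0 (even): a_0 · C_{0} = 4 · 1 = 4
  i = 1 (odd): ∫ x^1 ρ_sc = 0 (vanishes)
  i = 2 (even): a_2 · C_{1} = 2 · 1 = 2

Summing the contributions: ∫_{−2}^{2} p(x) ρ_sc(x) dx = 4 + 2 = 6.


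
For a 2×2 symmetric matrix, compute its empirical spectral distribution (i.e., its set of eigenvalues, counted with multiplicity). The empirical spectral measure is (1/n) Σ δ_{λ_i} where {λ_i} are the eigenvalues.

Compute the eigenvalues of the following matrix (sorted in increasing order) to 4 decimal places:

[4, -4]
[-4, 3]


Since M is real symmetric, both eigenvalues are real; they are the roots of det(λI − M) = λ² − (tr M) λ + det M.
tr M = 4 + 3 = 7.
det M = 4·3 − (-4)² = 12 − 16 = -4.
Characteristic polynomial: λ² − 7λ − 4 = 0.
Discriminant Δ = (tr M)² − 4·det M = 49 − (-16) = 65; √Δ = 8.062258.
λ = (tr M ± √Δ)/2 = (7 ± 8.062258)/2, giving (tr M − √Δ)/2 = -0.5311 and (tr M + √Δ)/2 = 7.5311.

Eigenvalues sorted in increasing order: [-0.5311, 7.5311].


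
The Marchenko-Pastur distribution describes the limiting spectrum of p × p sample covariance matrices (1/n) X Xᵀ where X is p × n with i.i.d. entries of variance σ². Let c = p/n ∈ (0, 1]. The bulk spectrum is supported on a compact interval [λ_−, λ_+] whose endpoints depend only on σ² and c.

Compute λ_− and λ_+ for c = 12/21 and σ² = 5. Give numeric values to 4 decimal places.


c = 12/21 = 0.571429; √c = 0.755929.
λ_− = σ² (1 − √c)² = 5 · (1 − 0.755929)² = 5 · (0.244071)² = 0.297853.
λ_+ = σ² (1 + √c)² = 5 · (1 + 0.755929)² = 5 · (1.755929)² = 15.416432.

Rounded to 4 decimal places: λ_− ≈ 0.2979, λ_+ ≈ 15.4164.


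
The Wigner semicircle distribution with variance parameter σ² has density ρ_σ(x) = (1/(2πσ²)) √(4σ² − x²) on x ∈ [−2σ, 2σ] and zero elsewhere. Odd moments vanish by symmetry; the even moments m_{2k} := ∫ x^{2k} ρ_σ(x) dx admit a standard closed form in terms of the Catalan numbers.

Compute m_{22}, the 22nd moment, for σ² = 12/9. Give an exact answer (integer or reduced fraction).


By the scaled semicircle moment identity, m_{2k} = σ^{2k} · C_k with k = 11.
C_11 = (1/(k+1)) · C(2k, k) = (1/12) · C(22, 11) = (1/12) · 705432 = 58786.
σ^{2k} = (σ²)^k = (12/9)^11 = 4194304/177147.

Therefore m_{22} = σ^{22} · C_11 = (4194304/177147) · 58786 = 246566354944/177147.


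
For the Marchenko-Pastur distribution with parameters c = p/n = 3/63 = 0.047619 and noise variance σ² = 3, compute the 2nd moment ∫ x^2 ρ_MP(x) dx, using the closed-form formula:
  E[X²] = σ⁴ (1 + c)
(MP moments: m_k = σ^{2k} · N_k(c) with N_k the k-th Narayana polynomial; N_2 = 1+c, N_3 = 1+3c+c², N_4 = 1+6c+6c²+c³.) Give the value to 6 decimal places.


E[X²] = σ⁴ (1 + c) (second MP moment). With σ² = 3 (so σ⁴ = 9) and c = 3/63 = 0.047619: E[X²] = 9 · (1 + 0.047619) = 9 · 1.047619.

So E[X^2] = 9.428571.


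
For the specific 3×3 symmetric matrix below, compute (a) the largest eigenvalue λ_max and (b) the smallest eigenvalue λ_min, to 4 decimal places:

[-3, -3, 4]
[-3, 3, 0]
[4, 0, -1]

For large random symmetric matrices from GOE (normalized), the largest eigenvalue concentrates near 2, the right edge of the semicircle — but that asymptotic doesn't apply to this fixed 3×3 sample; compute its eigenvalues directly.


Since M is real symmetric, all three eigenvalues are real; they are the roots of det(λI − M) = λ³ − (tr M) λ² + s λ − det M, where s is the sum of the principal 2×2 minors.
tr M = -3 + 3 + (-1) = -1.
s = ((-3)·3 − (-3)²) + ((-3)·(-1) − 4²) + (3·(-1) − 0²) = -18 + (-13) + (-3) = -34.
det M (expand along row 1) = (-3)·(-3) − (-3)·3 + 4·(-12) = -30.
Characteristic polynomial: λ³ + λ² − 34λ + 30 = 0.
Substitute λ = y + (tr M)/3 = y − 0.333333 to remove the quadratic term: y³ + p·y + q = 0 with p = s − (tr M)²/3 = -34.333333 and q = −2(tr M)³/27 + (tr M)·s/3 − det M = 41.407407.
Three real roots ⇒ use the trigonometric (Viète) form: r = 2√(−p/3) = 6.765928, φ = arccos(3q/(p·r)) = arccos(-0.534756) = 2.135016 rad.
y_k = r·cos(φ/3 − 2πk/3) for k = 0, 1, 2 gives y = 5.123641, 1.265001, -6.388642.
λ_k = y_k − 0.333333 gives λ = 4.7903, 0.9317, -6.7220 (check: the sum is -1.0000 = tr M).

Hence λ_max = 4.7903 and λ_min = -6.7220.


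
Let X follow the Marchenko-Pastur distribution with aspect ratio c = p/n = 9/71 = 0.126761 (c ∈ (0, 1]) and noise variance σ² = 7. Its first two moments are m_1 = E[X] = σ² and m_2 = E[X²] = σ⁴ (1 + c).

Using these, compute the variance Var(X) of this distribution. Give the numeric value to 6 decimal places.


m_1 = E[X] = σ² = 7, so m_1² = 49.
m_2 = E[X²] = σ⁴ (1 + c) = 49 · (1 + 0.126761) = 49 · 1.126761 = 55.211268.
(Note m_2 − m_1² simplifies to c · σ⁴ = 0.126761 · 49.)

Var(X) = m_2 − m_1² = 55.211268 − 49 = 6.211268.


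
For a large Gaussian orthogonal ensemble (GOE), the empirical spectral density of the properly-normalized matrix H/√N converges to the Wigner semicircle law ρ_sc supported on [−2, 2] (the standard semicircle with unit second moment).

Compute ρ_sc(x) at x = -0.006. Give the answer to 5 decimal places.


ρ_sc(x) = (1/(2π)) √(4 − x²). With x = -0.006:
  4 − x² = 4 − (-0.006)² = 4 − 0.000036 = 3.999964.
  √(4 − x²) = 1.999991.
  1/(2π) = 0.159155.
  ρ_sc(-0.006) = 0.159155 · 1.999991 = 0.318308.

Rounded to 5 decimal places: ρ_sc(-0.006) ≈ 0.31831.


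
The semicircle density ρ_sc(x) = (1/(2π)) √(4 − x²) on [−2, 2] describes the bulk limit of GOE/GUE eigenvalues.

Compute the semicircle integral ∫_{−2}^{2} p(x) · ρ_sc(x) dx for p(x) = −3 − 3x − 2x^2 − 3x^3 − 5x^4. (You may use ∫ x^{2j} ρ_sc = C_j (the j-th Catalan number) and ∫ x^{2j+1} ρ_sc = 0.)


Write p(x) = Σ a_i x^i, split into monomials and integrate each against ρ_sc separately.
Using ∫ x^{2j} ρ_sc = C_j = (1/(j+1)) C(2j, j) (Catalan numbers) and ∫ x^{2j+1} ρ_sc = 0 (odd monomials vanish by symmetry):
  i = 0 (even): a_0 · C_{0} = -3 · 1 = -3
  i = 1 (odd): ∫ x^1 ρ_sc = 0 (vanishes)
  i = 2 (even): a_2 · C_{1} = -2 · 1 = -2
  i = 3 (odd): ∫ x^3 ρ_sc = 0 (vanishes)
  i = 4 (even): a_4 · C_{2} = -5 · 2 = -10

Summing the contributions: ∫_{−2}^{2} p(x) ρ_sc(x) dx = (-3) + (-2) + (-10) = -15.


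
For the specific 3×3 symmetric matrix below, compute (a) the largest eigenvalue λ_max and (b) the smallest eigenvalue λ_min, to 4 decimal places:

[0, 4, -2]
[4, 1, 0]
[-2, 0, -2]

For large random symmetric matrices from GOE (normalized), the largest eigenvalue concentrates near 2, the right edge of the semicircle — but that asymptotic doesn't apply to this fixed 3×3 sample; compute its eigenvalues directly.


Since M is real symmetric, all three eigenvalues are real; they are the roots of det(λI − M) = λ³ − (tr M) λ² + s λ − det M, where s is the sum of the principal 2×2 minors.
tr M = 0 + 1 + (-2) = -1.
s = (0·1 − 4²) + (0·(-2) − (-2)²) + (1·(-2) − 0²) = -16 + (-4) + (-2) = -22.
det M (expand along row 1) = 0·(-2) − 4·(-8) + (-2)·2 = 28.
Characteristic polynomial: λ³ + λ² − 22λ − 28 = 0.
Substitute λ = y + (tr M)/3 = y − 0.333333 to remove the quadratic term: y³ + p·y + q = 0 with p = s − (tr M)²/3 = -22.333333 and q = −2(tr M)³/27 + (tr M)·s/3 − det M = -20.592593.
Three real roots ⇒ use the trigonometric (Viète) form: r = 2√(−p/3) = 5.456902, φ = arccos(3q/(p·r)) = arccos(0.506912) = 1.039198 rad.
y_k = r·cos(φ/3 − 2πk/3) for k = 0, 1, 2 gives y = 5.132769, -0.961908, -4.170861.
λ_k = y_k − 0.333333 gives λ = 4.7994, -1.2952, -4.5042 (check: the sum is -1.0000 = tr M).

Hence λ_max = 4.7994 and λ_min = -4.5042.


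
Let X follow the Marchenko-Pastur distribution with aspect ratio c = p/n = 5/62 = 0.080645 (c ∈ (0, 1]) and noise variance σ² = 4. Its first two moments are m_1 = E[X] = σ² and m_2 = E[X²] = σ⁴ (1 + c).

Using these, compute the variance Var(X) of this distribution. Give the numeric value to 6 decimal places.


m_1 = E[X] = σ² = 4, so m_1² = 16.
m_2 = E[X²] = σ⁴ (1 + c) = 16 · (1 + 0.080645) = 16 · 1.080645 = 17.290323.
(Note m_2 − m_1² simplifies to c · σ⁴ = 0.080645 · 16.)

Var(X) = m_2 − m_1² = 17.290323 − 16 = 1.290323.


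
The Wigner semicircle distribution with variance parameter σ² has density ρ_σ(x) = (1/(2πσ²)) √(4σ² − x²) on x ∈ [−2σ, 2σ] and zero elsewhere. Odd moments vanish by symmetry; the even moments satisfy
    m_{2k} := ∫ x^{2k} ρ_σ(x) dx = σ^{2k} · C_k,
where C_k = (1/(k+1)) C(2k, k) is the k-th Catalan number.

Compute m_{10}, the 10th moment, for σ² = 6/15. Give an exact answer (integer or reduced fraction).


By the scaled semicircle moment identity, m_{2k} = σ^{2k} · C_k with k = 5.
C_5 = (1/(k+1)) · C(2k, k) = (1/6) · C(10, 5) = (1/6) · 252 = 42.
σ^{2k} = (σ²)^k = (6/15)^5 = 32/3125.

Therefore m_{10} = σ^{10} · C_5 = (32/3125) · 42 = 1344/3125.


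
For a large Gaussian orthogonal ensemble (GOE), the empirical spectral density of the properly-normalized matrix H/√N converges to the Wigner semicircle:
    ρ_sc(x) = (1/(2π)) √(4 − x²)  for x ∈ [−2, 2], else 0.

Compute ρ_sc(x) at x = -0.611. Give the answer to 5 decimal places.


ρ_sc(x) = (1/(2π)) √(4 − x²). With x = -0.611:
  4 − x² = 4 − (-0.611)² = 4 − 0.373321 = 3.626679.
  √(4 − x²) = 1.904384.
  1/(2π) = 0.159155.
  ρ_sc(-0.611) = 0.159155 · 1.904384 = 0.303092.

Rounded to 5 decimal places: ρ_sc(-0.611) ≈ 0.30309.


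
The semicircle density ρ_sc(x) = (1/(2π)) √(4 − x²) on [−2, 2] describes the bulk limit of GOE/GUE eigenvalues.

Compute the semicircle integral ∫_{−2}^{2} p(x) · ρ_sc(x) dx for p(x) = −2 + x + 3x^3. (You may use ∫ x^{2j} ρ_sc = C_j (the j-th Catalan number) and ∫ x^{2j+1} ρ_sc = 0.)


Write p(x) = Σ a_i x^i, split into monomials and integrate each against ρ_sc separately.
Using ∫ x^{2j} ρ_sc = C_j = (1/(j+1)) C(2j, j) (Catalan numbers) and ∫ x^{2j+1} ρ_sc = 0 (odd monomials vanish by symmetry):
  i = 0 (even): a_0 · C_{0} = -2 · 1 = -2
  i = 1 (odd): ∫ x^1 ρ_sc = 0 (vanishes)
  i = 3 (odd): ∫ x^3 ρ_sc = 0 (vanishes)

Summing the contributions: ∫_{−2}^{2} p(x) ρ_sc(x) dx = -2.


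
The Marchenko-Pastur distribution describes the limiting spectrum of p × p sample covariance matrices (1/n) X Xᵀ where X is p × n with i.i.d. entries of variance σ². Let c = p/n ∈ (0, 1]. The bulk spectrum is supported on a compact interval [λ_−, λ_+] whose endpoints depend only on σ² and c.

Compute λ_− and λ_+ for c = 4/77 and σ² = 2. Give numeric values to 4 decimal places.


c = 4/77 = 0.051948; √c = 0.227921.
λ_− = σ² (1 − √c)² = 2 · (1 − 0.227921)² = 2 · (0.772079)² = 1.192211.
λ_+ = σ² (1 + √c)² = 2 · (1 + 0.227921)² = 2 · (1.227921)² = 3.015581.

Rounded to 4 decimal places: λ_− ≈ 1.1922, λ_+ ≈ 3.0156.


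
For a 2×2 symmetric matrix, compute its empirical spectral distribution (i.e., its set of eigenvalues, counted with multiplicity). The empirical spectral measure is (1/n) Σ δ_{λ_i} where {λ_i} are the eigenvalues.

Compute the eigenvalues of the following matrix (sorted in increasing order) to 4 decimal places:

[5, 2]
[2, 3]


Since M is real symmetric, both eigenvalues are real; they are the roots of det(λI − M) = λ² − (tr M) λ + det M.
tr M = 5 + 3 = 8.
det M = 5·3 − 2² = 15 − 4 = 11.
Characteristic polynomial: λ² − 8λ + 11 = 0.
Discriminant Δ = (tr M)² − 4·det M = 64 − 44 = 20; √Δ = 4.472136.
λ = (tr M ± √Δ)/2 = (8 ± 4.472136)/2, giving (tr M − √Δ)/2 = 1.7639 and (tr M + √Δ)/2 = 6.2361.

Eigenvalues sorted in increasing order: [1.7639, 6.2361].


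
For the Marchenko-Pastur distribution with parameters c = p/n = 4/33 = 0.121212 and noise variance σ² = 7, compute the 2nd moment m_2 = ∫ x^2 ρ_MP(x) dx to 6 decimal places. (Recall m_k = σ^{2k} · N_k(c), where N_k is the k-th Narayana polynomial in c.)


E[X²] = σ⁴ (1 + c) (second MP moment). With σ² = 7 (so σ⁴ = 49) and c = 4/33 = 0.121212: E[X²] = 49 · (1 + 0.121212) = 49 · 1.121212.

So E[X^2] = 54.939394.


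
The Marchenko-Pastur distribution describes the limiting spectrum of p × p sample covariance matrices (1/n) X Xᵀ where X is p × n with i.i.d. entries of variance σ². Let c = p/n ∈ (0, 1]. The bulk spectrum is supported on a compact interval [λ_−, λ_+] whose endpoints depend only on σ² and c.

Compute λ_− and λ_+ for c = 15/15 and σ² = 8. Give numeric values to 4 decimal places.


c = 15/15 = 1.000000; √c = 1.000000.
λ_− = σ² (1 − √c)² = 8 · (1 − 1.000000)² = 8 · (0.000000)² = 0.000000.
λ_+ = σ² (1 + √c)² = 8 · (1 + 1.000000)² = 8 · (2.000000)² = 32.000000.

Rounded to 4 decimal places: λ_− ≈ 0.0000, λ_+ ≈ 32.0000.


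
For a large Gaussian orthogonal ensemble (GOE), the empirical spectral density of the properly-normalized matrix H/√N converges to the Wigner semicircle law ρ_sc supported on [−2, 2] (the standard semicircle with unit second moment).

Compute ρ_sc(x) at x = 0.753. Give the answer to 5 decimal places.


ρ_sc(x) = (1/(2π)) √(4 − x²). With x = 0.753:
  4 − x² = 4 − (0.753)² = 4 − 0.567009 = 3.432991.
  √(4 − x²) = 1.852833.
  1/(2π) = 0.159155.
  ρ_sc(0.753) = 0.159155 · 1.852833 = 0.294888.

Rounded to 5 decimal places: ρ_sc(0.753) ≈ 0.29489.
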